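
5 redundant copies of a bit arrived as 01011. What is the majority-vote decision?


Ones: 3 out of 5
Threshold: 3

1 (3/5 voted 1)


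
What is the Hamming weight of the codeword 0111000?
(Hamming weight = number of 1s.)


Counting 1s in 0111000

3


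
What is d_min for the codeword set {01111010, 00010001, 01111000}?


Comparing all pairs, minimum distance: 1
Can detect 0 errors, correct 0 errors

1


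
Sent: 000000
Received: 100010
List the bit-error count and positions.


XOR: 100010

2 error(s) at position(s): 0, 4


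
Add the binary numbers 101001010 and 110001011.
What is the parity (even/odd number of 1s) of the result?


101001010 = 330
110001011 = 395
Sum = 725 = 1011010101
1s count = 6

even parity (6 ones in 1011010101)


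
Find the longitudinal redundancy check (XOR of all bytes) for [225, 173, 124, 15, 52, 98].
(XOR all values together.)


XOR chain: 225 ^ 173 ^ 124 ^ 15 ^ 52 ^ 98 = 105

105


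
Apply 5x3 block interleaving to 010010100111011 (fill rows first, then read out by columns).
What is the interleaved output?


Matrix:
  010
  010
  100
  111
  011
Read columns: 001101101100011

001101101100011


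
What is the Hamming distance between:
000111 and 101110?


XOR: 101001
Count of 1s: 3

3


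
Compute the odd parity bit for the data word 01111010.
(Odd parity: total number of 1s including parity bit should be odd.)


Number of 1s in data: 5
Parity bit: 0

0


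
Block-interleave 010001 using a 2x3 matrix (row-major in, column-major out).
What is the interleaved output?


Matrix:
  010
  001
Read columns: 001001

001001


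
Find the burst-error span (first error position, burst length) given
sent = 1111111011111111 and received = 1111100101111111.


XOR: 0000011110000000

Burst at position 5, length 4


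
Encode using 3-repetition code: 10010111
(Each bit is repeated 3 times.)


Each bit -> 3 copies

111000000111000111111111


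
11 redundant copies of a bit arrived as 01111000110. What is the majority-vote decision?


Ones: 6 out of 11
Threshold: 6

1 (6/11 voted 1)


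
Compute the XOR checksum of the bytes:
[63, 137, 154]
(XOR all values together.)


XOR chain: 63 ^ 137 ^ 154 = 44

44


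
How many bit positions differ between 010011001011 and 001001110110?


XOR: 011010111101
Count of 1s: 8

8


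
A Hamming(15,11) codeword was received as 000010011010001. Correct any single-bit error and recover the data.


Syndrome = 0: no error detected

Data: 01001010001 (no errors)


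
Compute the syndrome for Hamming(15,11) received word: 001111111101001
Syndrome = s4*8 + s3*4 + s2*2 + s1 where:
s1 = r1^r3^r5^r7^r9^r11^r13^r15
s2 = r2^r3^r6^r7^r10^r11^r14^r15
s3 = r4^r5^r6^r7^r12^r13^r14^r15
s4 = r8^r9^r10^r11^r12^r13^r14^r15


s1=1, s2=1, s3=0, s4=1

Syndrome = 11 (error at position 11)


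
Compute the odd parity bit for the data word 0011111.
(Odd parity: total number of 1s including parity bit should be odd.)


Number of 1s in data: 5
Parity bit: 0

0


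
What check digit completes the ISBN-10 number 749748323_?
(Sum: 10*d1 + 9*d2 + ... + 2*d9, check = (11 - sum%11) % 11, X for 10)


Weighted sum: 315
315 mod 11 = 7

Check digit: 4


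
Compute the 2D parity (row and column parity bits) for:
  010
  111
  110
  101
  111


Row parities: 11001
Column parities: 001

Row P: 11001, Col P: 001, Corner: 1


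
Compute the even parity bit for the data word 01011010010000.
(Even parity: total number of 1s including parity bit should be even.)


Number of 1s in data: 5
Parity bit: 1

1


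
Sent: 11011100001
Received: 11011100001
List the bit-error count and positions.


XOR: 00000000000

0 errors (received matches sent)


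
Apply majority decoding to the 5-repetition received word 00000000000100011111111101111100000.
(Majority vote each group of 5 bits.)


Groups: 00000, 00000, 01000, 11111, 11110, 11111, 00000
Majority votes: 0001110

0001110


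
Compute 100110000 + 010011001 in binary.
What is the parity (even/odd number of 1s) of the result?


100110000 = 304
010011001 = 153
Sum = 457 = 111001001
1s count = 5

odd parity (5 ones in 111001001)


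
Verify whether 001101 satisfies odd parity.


Number of 1s: 3

Yes, parity is correct (3 ones)


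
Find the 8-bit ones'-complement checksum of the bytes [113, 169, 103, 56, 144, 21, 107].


Sum = 713 mod 256 = 201
Complement = 54

54


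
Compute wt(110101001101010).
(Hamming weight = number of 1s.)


Counting 1s in 110101001101010

8


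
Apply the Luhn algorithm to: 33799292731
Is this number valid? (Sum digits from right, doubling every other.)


Luhn sum = 65
65 mod 10 = 5

Invalid (Luhn sum mod 10 = 5)


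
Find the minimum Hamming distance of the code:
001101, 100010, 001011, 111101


Comparing all pairs, minimum distance: 2
Can detect 1 errors, correct 0 errors

2


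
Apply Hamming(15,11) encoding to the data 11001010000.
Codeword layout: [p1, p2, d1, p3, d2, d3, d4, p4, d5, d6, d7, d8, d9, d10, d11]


Parity bits: p1=0, p2=0, p3=1, p4=0

001110001010000


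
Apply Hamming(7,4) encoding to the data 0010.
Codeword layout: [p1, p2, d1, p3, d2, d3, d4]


Parity bits: p1=0, p2=1, p3=1

0101010


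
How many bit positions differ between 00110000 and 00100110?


XOR: 00010110
Count of 1s: 3

3


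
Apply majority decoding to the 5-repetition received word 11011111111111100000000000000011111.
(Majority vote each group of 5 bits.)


Groups: 11011, 11111, 11111, 00000, 00000, 00000, 11111
Majority votes: 1110001

1110001


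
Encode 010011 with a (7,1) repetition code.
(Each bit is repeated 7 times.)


Each bit -> 7 copies

000000011111110000000000000011111111111111


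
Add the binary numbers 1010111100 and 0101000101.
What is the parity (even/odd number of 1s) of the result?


1010111100 = 700
0101000101 = 325
Sum = 1025 = 10000000001
1s count = 2

even parity (2 ones in 10000000001)


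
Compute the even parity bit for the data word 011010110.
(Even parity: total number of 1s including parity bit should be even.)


Number of 1s in data: 5
Parity bit: 1

1


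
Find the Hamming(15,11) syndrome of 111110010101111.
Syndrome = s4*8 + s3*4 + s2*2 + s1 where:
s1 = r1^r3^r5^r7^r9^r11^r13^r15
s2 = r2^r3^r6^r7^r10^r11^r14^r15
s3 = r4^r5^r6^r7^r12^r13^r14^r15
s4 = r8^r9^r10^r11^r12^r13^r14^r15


s1=1, s2=1, s3=0, s4=0

Syndrome = 3 (error at position 3)


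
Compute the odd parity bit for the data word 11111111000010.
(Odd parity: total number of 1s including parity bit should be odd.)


Number of 1s in data: 9
Parity bit: 0

0


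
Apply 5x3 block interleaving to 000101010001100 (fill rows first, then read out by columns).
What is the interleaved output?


Matrix:
  000
  101
  010
  001
  100
Read columns: 010010010001010

010010010001010


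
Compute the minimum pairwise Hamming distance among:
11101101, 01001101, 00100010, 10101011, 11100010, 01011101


Comparing all pairs, minimum distance: 1
Can detect 0 errors, correct 0 errors

1


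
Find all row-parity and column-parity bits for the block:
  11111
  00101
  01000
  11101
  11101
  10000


Row parities: 101001
Column parities: 00010

Row P: 101001, Col P: 00010, Corner: 1


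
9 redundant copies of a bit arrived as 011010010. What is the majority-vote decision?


Ones: 4 out of 9
Threshold: 5

0 (4/9 voted 1)


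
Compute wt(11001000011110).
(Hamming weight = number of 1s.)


Counting 1s in 11001000011110

7


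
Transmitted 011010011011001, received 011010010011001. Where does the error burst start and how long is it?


XOR: 000000001000000

Burst at position 8, length 1


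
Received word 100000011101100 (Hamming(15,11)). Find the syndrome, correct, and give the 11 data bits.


Syndrome = 11: error at position 11

Data: 00001111100 (corrected bit 11)


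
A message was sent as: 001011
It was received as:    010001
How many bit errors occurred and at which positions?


XOR: 011010

3 error(s) at position(s): 1, 2, 4


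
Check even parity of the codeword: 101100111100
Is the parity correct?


Number of 1s: 7

No, parity error (7 ones)


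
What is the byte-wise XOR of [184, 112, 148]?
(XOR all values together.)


XOR chain: 184 ^ 112 ^ 148 = 92

92


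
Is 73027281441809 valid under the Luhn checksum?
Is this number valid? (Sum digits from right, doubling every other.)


Luhn sum = 56
56 mod 10 = 6

Invalid (Luhn sum mod 10 = 6)


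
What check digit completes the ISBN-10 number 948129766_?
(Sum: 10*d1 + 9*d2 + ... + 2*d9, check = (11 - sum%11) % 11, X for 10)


Weighted sum: 312
312 mod 11 = 4

Check digit: 7


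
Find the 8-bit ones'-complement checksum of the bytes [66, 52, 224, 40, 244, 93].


Sum = 719 mod 256 = 207
Complement = 48

48


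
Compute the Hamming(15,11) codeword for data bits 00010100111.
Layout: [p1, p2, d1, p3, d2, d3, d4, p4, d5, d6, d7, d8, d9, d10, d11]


Parity bits: p1=1, p2=0, p3=0, p4=0

100000100100111


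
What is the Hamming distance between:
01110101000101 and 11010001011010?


XOR: 10100100011111
Count of 1s: 8

8


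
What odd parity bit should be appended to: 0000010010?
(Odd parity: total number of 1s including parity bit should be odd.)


Number of 1s in data: 2
Parity bit: 1

1


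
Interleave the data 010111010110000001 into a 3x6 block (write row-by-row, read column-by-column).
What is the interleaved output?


Matrix:
  010111
  010110
  000001
Read columns: 000110000110110101

000110000110110101


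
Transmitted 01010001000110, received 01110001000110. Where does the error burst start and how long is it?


XOR: 00100000000000

Burst at position 2, length 1


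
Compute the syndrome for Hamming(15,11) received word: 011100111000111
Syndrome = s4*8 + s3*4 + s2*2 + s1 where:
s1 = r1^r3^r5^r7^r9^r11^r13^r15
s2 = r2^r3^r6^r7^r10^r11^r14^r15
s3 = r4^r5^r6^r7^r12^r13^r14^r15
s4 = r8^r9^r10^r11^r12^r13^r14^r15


s1=1, s2=1, s3=1, s4=1

Syndrome = 15 (error at position 15)


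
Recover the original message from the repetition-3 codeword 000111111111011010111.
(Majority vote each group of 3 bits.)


Groups: 000, 111, 111, 111, 011, 010, 111
Majority votes: 0111101

0111101


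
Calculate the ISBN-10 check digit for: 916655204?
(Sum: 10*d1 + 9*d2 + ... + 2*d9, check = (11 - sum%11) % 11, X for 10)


Weighted sum: 260
260 mod 11 = 7

Check digit: 4


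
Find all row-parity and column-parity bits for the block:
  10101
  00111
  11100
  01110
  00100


Row parities: 11111
Column parities: 00100

Row P: 11111, Col P: 00100, Corner: 1


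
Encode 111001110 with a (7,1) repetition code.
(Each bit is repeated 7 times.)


Each bit -> 7 copies

111111111111111111111000000000000001111111111111111111110000000


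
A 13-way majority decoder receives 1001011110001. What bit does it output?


Ones: 7 out of 13
Threshold: 7

1 (7/13 voted 1)


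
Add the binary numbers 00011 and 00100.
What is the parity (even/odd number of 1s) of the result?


00011 = 3
00100 = 4
Sum = 7 = 111
1s count = 3

odd parity (3 ones in 111)


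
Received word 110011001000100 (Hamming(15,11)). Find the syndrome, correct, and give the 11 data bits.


Syndrome = 4: error at position 4

Data: 01101000100 (corrected bit 4)


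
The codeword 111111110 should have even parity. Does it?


Number of 1s: 8

Yes, parity is correct (8 ones)


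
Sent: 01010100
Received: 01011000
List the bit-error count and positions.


XOR: 00001100

2 error(s) at position(s): 4, 5


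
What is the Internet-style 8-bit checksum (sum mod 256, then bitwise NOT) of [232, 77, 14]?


Sum = 323 mod 256 = 67
Complement = 188

188


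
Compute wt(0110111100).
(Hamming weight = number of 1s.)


Counting 1s in 0110111100

6


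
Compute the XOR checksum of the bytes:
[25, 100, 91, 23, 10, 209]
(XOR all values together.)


XOR chain: 25 ^ 100 ^ 91 ^ 23 ^ 10 ^ 209 = 234

234


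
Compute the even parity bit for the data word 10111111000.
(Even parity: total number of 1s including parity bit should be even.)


Number of 1s in data: 7
Parity bit: 1

1


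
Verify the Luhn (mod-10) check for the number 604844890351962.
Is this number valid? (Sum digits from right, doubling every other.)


Luhn sum = 73
73 mod 10 = 3

Invalid (Luhn sum mod 10 = 3)


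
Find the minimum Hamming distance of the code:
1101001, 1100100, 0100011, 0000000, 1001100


Comparing all pairs, minimum distance: 2
Can detect 1 errors, correct 0 errors

2


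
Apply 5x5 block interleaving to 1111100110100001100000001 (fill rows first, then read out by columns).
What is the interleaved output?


Matrix:
  11111
  00110
  10000
  11000
  00001
Read columns: 1011010010110001100010001

1011010010110001100010001


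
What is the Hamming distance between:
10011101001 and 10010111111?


XOR: 00001010110
Count of 1s: 4

4


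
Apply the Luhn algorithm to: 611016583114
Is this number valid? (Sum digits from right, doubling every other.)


Luhn sum = 36
36 mod 10 = 6

Invalid (Luhn sum mod 10 = 6)


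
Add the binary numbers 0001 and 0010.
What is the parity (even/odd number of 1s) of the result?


0001 = 1
0010 = 2
Sum = 3 = 11
1s count = 2

even parity (2 ones in 11)


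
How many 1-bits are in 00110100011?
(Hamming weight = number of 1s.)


Counting 1s in 00110100011

5


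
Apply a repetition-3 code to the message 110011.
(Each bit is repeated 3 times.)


Each bit -> 3 copies

111111000000111111


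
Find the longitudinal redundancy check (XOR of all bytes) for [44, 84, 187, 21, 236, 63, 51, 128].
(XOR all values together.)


XOR chain: 44 ^ 84 ^ 187 ^ 21 ^ 236 ^ 63 ^ 51 ^ 128 = 182

182


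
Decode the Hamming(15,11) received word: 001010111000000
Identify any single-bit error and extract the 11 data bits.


Syndrome = 0: no error detected

Data: 11011000000 (no errors)


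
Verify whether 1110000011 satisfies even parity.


Number of 1s: 5

No, parity error (5 ones)


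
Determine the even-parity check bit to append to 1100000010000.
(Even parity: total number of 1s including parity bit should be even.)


Number of 1s in data: 3
Parity bit: 1

1


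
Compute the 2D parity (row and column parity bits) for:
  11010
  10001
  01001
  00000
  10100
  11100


Row parities: 100001
Column parities: 01010

Row P: 100001, Col P: 01010, Corner: 0


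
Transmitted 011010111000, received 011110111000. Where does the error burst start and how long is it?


XOR: 000100000000

Burst at position 3, length 1


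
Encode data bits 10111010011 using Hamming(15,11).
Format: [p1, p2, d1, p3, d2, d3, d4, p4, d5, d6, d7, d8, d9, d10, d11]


Parity bits: p1=1, p2=0, p3=0, p4=0

101001101010011


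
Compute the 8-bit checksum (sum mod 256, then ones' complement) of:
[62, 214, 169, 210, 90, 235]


Sum = 980 mod 256 = 212
Complement = 43

43


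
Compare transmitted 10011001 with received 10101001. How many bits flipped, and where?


XOR: 00110000

2 error(s) at position(s): 2, 3


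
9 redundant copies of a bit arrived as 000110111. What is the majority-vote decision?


Ones: 5 out of 9
Threshold: 5

1 (5/9 voted 1)


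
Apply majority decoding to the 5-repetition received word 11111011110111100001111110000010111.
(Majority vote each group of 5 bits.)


Groups: 11111, 01111, 01111, 00001, 11111, 00000, 10111
Majority votes: 1110101

1110101


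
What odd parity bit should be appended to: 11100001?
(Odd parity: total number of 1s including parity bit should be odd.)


Number of 1s in data: 4
Parity bit: 1

1


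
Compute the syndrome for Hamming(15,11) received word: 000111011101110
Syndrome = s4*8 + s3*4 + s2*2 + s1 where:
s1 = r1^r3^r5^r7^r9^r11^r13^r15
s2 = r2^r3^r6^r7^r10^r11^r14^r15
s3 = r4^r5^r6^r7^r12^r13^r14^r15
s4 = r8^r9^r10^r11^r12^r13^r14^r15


s1=1, s2=1, s3=0, s4=0

Syndrome = 3 (error at position 3)


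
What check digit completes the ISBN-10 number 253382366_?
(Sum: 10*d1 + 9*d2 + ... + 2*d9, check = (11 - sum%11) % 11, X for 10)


Weighted sum: 210
210 mod 11 = 1

Check digit: X


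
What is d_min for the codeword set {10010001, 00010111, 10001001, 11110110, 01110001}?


Comparing all pairs, minimum distance: 2
Can detect 1 errors, correct 0 errors

2


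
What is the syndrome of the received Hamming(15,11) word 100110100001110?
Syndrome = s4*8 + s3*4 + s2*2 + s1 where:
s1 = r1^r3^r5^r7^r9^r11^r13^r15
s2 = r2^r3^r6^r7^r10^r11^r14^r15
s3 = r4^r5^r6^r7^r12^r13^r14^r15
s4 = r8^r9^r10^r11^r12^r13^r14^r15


s1=0, s2=0, s3=0, s4=1

Syndrome = 8 (error at position 8)


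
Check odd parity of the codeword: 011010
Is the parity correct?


Number of 1s: 3

Yes, parity is correct (3 ones)


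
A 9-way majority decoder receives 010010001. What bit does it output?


Ones: 3 out of 9
Threshold: 5

0 (3/9 voted 1)


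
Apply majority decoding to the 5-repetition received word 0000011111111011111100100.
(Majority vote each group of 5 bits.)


Groups: 00000, 11111, 11101, 11111, 00100
Majority votes: 01110

01110


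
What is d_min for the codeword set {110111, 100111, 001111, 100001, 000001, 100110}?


Comparing all pairs, minimum distance: 1
Can detect 0 errors, correct 0 errors

1


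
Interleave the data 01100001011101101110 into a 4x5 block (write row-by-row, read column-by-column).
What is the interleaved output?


Matrix:
  01100
  00101
  11011
  01110
Read columns: 00101011110100110110

00101011110100110110


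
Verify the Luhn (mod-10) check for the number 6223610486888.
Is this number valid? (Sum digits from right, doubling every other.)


Luhn sum = 68
68 mod 10 = 8

Invalid (Luhn sum mod 10 = 8)


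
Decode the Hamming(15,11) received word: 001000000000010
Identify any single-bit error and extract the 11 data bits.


Syndrome = 13: error at position 13

Data: 10000000110 (corrected bit 13)


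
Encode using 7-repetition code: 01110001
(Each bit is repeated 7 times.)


Each bit -> 7 copies

00000001111111111111111111110000000000000000000001111111


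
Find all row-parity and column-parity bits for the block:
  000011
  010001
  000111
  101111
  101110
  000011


Row parities: 001100
Column parities: 010111

Row P: 001100, Col P: 010111, Corner: 0


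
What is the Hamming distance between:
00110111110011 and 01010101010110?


XOR: 01100010100101
Count of 1s: 6

6


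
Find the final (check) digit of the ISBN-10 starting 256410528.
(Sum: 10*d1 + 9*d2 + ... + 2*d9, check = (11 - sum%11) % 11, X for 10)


Weighted sum: 189
189 mod 11 = 2

Check digit: 9


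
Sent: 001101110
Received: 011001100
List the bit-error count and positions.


XOR: 010100010

3 error(s) at position(s): 1, 3, 7


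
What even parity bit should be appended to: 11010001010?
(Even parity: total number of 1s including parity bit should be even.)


Number of 1s in data: 5
Parity bit: 1

1


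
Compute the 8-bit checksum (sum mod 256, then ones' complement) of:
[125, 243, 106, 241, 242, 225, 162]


Sum = 1344 mod 256 = 64
Complement = 191

191


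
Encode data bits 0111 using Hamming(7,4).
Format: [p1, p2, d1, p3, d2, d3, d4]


Parity bits: p1=0, p2=0, p3=1

0001111


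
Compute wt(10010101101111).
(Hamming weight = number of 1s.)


Counting 1s in 10010101101111

9


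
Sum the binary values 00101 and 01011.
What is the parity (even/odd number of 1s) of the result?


00101 = 5
01011 = 11
Sum = 16 = 10000
1s count = 1

odd parity (1 ones in 10000)


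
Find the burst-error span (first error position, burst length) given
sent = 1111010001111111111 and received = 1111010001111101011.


XOR: 0000000000000010100

Burst at position 14, length 3


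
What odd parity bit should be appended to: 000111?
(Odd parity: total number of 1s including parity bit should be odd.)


Number of 1s in data: 3
Parity bit: 0

0


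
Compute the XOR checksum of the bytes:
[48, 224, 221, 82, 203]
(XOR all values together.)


XOR chain: 48 ^ 224 ^ 221 ^ 82 ^ 203 = 148

148


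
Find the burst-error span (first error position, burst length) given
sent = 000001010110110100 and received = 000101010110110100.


XOR: 000100000000000000

Burst at position 3, length 1


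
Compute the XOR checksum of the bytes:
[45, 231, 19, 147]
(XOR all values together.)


XOR chain: 45 ^ 231 ^ 19 ^ 147 = 74

74


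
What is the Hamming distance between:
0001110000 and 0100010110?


XOR: 0101100110
Count of 1s: 5

5


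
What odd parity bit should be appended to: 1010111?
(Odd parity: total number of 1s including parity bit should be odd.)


Number of 1s in data: 5
Parity bit: 0

0


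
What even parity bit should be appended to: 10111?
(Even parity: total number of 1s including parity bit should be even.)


Number of 1s in data: 4
Parity bit: 0

0


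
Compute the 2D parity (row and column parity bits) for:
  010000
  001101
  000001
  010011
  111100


Row parities: 11110
Column parities: 110011

Row P: 11110, Col P: 110011, Corner: 0


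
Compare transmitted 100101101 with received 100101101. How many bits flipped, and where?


XOR: 000000000

0 errors (received matches sent)


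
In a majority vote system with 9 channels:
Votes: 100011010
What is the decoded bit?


Ones: 4 out of 9
Threshold: 5

0 (4/9 voted 1)


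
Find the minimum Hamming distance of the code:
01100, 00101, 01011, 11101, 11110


Comparing all pairs, minimum distance: 2
Can detect 1 errors, correct 0 errors

2


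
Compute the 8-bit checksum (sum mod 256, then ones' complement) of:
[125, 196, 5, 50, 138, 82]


Sum = 596 mod 256 = 84
Complement = 171

171


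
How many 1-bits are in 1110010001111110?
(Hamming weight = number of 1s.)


Counting 1s in 1110010001111110

10


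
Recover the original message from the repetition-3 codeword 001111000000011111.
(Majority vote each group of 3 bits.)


Groups: 001, 111, 000, 000, 011, 111
Majority votes: 010011

010011


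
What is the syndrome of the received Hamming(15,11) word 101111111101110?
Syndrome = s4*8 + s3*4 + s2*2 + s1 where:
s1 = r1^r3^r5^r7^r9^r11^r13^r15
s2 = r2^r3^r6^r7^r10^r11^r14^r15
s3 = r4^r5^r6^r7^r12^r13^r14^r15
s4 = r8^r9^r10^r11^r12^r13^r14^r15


s1=0, s2=1, s3=1, s4=0

Syndrome = 6 (error at position 6)


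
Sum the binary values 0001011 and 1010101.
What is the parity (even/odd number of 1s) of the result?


0001011 = 11
1010101 = 85
Sum = 96 = 1100000
1s count = 2

even parity (2 ones in 1100000)


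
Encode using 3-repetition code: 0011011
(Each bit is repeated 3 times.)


Each bit -> 3 copies

000000111111000111111


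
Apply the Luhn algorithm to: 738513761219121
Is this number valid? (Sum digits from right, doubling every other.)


Luhn sum = 60
60 mod 10 = 0

Valid (Luhn sum mod 10 = 0)


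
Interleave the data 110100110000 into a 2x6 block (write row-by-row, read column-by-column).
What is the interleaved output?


Matrix:
  110100
  110000
Read columns: 111100100000

111100100000


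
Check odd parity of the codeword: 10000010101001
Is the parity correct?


Number of 1s: 5

Yes, parity is correct (5 ones)


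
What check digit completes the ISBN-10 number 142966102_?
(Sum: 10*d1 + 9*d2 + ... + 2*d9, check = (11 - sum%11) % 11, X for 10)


Weighted sum: 199
199 mod 11 = 1

Check digit: X


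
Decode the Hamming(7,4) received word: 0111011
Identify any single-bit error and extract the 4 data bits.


Syndrome = 4: error at position 4

Data: 1011 (corrected bit 4)


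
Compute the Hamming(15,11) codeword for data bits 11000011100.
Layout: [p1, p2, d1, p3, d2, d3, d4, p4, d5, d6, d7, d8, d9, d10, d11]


Parity bits: p1=0, p2=0, p3=1, p4=1

001110010011100


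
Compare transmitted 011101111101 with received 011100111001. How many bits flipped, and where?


XOR: 000001000100

2 error(s) at position(s): 5, 9


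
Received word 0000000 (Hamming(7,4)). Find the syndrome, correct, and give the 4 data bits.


Syndrome = 0: no error detected

Data: 0000 (no errors)


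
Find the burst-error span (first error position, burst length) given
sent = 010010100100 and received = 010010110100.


XOR: 000000010000

Burst at position 7, length 1


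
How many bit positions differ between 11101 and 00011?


XOR: 11110
Count of 1s: 4

4


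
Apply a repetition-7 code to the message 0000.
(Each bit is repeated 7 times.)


Each bit -> 7 copies

0000000000000000000000000000


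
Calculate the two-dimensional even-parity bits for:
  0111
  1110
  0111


Row parities: 111
Column parities: 1110

Row P: 111, Col P: 1110, Corner: 1


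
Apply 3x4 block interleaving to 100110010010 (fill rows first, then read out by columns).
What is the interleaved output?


Matrix:
  1001
  1001
  0010
Read columns: 110000001110

110000001110


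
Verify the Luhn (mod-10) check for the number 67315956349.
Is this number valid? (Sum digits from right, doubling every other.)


Luhn sum = 58
58 mod 10 = 8

Invalid (Luhn sum mod 10 = 8)


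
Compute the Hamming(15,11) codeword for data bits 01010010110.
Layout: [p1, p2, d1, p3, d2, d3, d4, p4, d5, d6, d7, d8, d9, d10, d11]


Parity bits: p1=0, p2=1, p3=0, p4=1

010010110010110


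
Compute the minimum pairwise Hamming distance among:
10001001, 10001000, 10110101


Comparing all pairs, minimum distance: 1
Can detect 0 errors, correct 0 errors

1


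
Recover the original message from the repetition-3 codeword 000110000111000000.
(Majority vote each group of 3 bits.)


Groups: 000, 110, 000, 111, 000, 000
Majority votes: 010100

010100


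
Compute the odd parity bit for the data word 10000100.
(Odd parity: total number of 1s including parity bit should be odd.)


Number of 1s in data: 2
Parity bit: 1

1


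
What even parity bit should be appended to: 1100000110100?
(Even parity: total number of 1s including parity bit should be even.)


Number of 1s in data: 5
Parity bit: 1

1


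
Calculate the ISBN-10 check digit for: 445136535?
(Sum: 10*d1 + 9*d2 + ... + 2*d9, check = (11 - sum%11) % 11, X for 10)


Weighted sum: 210
210 mod 11 = 1

Check digit: X


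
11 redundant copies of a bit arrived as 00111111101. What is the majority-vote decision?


Ones: 8 out of 11
Threshold: 6

1 (8/11 voted 1)


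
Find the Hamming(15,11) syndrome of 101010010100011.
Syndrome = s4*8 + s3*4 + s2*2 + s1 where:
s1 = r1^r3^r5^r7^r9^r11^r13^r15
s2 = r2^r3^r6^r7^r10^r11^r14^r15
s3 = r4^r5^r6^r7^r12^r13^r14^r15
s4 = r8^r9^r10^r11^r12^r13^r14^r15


s1=0, s2=0, s3=1, s4=0

Syndrome = 4 (error at position 4)


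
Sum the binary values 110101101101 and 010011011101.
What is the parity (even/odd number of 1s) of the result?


110101101101 = 3437
010011011101 = 1245
Sum = 4682 = 1001001001010
1s count = 5

odd parity (5 ones in 1001001001010)


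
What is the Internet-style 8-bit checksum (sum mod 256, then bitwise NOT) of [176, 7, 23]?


Sum = 206 mod 256 = 206
Complement = 49

49


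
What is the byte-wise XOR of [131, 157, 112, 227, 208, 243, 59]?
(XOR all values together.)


XOR chain: 131 ^ 157 ^ 112 ^ 227 ^ 208 ^ 243 ^ 59 = 149

149


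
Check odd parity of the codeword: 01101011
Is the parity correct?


Number of 1s: 5

Yes, parity is correct (5 ones)


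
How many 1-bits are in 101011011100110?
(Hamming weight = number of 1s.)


Counting 1s in 101011011100110

9


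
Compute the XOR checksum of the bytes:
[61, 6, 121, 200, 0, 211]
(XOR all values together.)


XOR chain: 61 ^ 6 ^ 121 ^ 200 ^ 0 ^ 211 = 89

89


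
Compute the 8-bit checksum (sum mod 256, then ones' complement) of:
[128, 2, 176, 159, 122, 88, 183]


Sum = 858 mod 256 = 90
Complement = 165

165


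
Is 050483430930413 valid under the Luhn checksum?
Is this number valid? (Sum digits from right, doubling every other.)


Luhn sum = 54
54 mod 10 = 4

Invalid (Luhn sum mod 10 = 4)


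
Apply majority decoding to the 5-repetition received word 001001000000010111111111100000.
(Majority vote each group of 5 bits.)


Groups: 00100, 10000, 00010, 11111, 11111, 00000
Majority votes: 000110

000110


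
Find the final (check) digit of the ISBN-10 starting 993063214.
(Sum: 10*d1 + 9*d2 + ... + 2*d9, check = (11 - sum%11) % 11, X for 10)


Weighted sum: 265
265 mod 11 = 1

Check digit: X


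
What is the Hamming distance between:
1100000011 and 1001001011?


XOR: 0101001000
Count of 1s: 3

3


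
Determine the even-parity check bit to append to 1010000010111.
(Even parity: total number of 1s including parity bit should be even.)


Number of 1s in data: 6
Parity bit: 0

0


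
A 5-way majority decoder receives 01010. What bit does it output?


Ones: 2 out of 5
Threshold: 3

0 (2/5 voted 1)


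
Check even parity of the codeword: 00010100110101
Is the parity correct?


Number of 1s: 6

Yes, parity is correct (6 ones)


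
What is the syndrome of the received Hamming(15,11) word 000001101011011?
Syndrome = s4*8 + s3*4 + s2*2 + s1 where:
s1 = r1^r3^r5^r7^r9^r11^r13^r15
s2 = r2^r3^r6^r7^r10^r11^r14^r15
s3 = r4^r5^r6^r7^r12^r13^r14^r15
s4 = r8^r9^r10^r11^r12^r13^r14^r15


s1=0, s2=1, s3=1, s4=1

Syndrome = 14 (error at position 14)


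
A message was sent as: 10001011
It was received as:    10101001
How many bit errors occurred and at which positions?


XOR: 00100010

2 error(s) at position(s): 2, 6


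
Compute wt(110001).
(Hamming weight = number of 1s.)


Counting 1s in 110001

3


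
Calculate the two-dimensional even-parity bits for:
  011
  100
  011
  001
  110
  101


Row parities: 010100
Column parities: 110

Row P: 010100, Col P: 110, Corner: 0


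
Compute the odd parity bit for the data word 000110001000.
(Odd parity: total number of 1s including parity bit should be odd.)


Number of 1s in data: 3
Parity bit: 0

0


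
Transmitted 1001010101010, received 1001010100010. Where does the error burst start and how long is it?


XOR: 0000000001000

Burst at position 9, length 1


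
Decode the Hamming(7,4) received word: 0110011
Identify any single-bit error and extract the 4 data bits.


Syndrome = 0: no error detected

Data: 1011 (no errors)


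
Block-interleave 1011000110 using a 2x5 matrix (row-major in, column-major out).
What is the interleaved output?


Matrix:
  10110
  00110
Read columns: 1000111100

1000111100


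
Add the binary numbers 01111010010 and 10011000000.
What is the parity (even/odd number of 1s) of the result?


01111010010 = 978
10011000000 = 1216
Sum = 2194 = 100010010010
1s count = 4

even parity (4 ones in 100010010010)


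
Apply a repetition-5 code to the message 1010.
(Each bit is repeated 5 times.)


Each bit -> 5 copies

11111000001111100000


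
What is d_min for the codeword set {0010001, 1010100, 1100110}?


Comparing all pairs, minimum distance: 3
Can detect 2 errors, correct 1 errors

3


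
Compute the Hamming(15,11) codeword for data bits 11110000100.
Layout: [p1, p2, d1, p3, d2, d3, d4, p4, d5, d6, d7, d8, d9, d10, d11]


Parity bits: p1=0, p2=1, p3=0, p4=1

011011110000100


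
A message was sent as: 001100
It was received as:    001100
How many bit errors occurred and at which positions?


XOR: 000000

0 errors (received matches sent)


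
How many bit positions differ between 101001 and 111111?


XOR: 010110
Count of 1s: 3

3


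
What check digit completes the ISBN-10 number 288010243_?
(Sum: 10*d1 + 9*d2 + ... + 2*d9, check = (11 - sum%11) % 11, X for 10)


Weighted sum: 188
188 mod 11 = 1

Check digit: X


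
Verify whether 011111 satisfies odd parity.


Number of 1s: 5

Yes, parity is correct (5 ones)


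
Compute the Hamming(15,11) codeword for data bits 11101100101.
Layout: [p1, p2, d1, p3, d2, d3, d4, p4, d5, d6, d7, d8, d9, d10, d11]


Parity bits: p1=1, p2=0, p3=0, p4=0

101011001100101


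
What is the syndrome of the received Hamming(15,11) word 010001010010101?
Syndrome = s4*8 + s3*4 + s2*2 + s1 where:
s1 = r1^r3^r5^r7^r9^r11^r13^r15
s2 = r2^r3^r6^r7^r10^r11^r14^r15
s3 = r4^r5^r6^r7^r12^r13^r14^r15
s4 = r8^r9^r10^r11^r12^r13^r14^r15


s1=1, s2=0, s3=1, s4=0

Syndrome = 5 (error at position 5)


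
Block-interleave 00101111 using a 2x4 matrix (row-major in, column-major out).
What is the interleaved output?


Matrix:
  0010
  1111
Read columns: 01011101

01011101


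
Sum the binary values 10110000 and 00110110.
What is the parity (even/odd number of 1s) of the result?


10110000 = 176
00110110 = 54
Sum = 230 = 11100110
1s count = 5

odd parity (5 ones in 11100110)


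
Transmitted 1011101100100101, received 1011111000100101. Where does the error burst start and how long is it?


XOR: 0000010100000000

Burst at position 5, length 3


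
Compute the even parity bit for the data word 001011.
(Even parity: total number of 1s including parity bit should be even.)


Number of 1s in data: 3
Parity bit: 1

1


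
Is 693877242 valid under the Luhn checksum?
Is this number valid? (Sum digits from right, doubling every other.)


Luhn sum = 49
49 mod 10 = 9

Invalid (Luhn sum mod 10 = 9)


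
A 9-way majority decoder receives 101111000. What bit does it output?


Ones: 5 out of 9
Threshold: 5

1 (5/9 voted 1)


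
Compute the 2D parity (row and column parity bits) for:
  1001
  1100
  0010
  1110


Row parities: 0011
Column parities: 1001

Row P: 0011, Col P: 1001, Corner: 0


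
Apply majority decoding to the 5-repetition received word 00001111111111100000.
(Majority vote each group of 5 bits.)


Groups: 00001, 11111, 11111, 00000
Majority votes: 0110

0110


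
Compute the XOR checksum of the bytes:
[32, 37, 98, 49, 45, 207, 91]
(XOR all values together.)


XOR chain: 32 ^ 37 ^ 98 ^ 49 ^ 45 ^ 207 ^ 91 = 239

239


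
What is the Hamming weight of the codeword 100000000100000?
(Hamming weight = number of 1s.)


Counting 1s in 100000000100000

2


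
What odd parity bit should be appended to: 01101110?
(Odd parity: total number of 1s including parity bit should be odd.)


Number of 1s in data: 5
Parity bit: 0

0


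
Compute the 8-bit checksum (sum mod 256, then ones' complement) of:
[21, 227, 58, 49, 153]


Sum = 508 mod 256 = 252
Complement = 3

3


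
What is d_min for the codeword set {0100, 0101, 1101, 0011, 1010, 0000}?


Comparing all pairs, minimum distance: 1
Can detect 0 errors, correct 0 errors

1


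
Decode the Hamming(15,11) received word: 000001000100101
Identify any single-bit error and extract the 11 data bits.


Syndrome = 14: error at position 14

Data: 00100100111 (corrected bit 14)


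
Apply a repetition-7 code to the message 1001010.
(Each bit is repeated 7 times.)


Each bit -> 7 copies

1111111000000000000001111111000000011111110000000


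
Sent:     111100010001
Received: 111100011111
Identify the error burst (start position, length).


XOR: 000000001110

Burst at position 8, length 3


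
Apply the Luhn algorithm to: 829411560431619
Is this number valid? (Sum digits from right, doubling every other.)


Luhn sum = 70
70 mod 10 = 0

Valid (Luhn sum mod 10 = 0)


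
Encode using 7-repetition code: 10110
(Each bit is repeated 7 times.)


Each bit -> 7 copies

11111110000000111111111111110000000


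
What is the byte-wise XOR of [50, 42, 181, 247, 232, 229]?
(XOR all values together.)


XOR chain: 50 ^ 42 ^ 181 ^ 247 ^ 232 ^ 229 = 87

87


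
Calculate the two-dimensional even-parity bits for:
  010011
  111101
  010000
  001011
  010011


Row parities: 11111
Column parities: 100110

Row P: 11111, Col P: 100110, Corner: 1


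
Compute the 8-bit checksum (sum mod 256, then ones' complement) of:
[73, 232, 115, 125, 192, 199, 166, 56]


Sum = 1158 mod 256 = 134
Complement = 121

121


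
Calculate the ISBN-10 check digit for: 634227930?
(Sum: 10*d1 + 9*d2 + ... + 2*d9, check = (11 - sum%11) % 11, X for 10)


Weighted sum: 225
225 mod 11 = 5

Check digit: 6


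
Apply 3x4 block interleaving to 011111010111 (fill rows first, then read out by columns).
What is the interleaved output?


Matrix:
  0111
  1101
  0111
Read columns: 010111101111

010111101111


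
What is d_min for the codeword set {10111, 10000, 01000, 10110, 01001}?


Comparing all pairs, minimum distance: 1
Can detect 0 errors, correct 0 errors

1


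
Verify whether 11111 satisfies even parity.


Number of 1s: 5

No, parity error (5 ones)


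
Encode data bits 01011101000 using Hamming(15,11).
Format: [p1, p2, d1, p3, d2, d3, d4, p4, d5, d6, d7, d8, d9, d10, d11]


Parity bits: p1=1, p2=0, p3=1, p4=1

100110111101000


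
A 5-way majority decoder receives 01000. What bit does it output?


Ones: 1 out of 5
Threshold: 3

0 (1/5 voted 1)


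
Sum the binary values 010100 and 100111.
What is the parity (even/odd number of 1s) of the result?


010100 = 20
100111 = 39
Sum = 59 = 111011
1s count = 5

odd parity (5 ones in 111011)


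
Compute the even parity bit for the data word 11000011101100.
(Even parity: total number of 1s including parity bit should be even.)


Number of 1s in data: 7
Parity bit: 1

1


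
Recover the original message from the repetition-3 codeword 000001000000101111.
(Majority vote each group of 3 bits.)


Groups: 000, 001, 000, 000, 101, 111
Majority votes: 000011

000011


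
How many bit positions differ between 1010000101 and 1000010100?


XOR: 0010010001
Count of 1s: 3

3


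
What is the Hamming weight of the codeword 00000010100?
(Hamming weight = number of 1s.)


Counting 1s in 00000010100

2


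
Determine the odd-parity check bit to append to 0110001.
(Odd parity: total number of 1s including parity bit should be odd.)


Number of 1s in data: 3
Parity bit: 0

0


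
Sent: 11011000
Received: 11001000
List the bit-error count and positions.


XOR: 00010000

1 error(s) at position(s): 3


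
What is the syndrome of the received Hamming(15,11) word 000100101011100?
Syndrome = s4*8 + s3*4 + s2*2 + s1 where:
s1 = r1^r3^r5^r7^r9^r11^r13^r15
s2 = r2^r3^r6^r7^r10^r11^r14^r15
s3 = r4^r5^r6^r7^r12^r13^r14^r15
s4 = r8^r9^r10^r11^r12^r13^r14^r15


s1=0, s2=0, s3=0, s4=0

Syndrome = 0 (no error)


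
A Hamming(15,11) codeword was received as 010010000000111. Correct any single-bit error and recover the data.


Syndrome = 11: error at position 11

Data: 01000010111 (corrected bit 11)


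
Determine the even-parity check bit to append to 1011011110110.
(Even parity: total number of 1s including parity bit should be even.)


Number of 1s in data: 9
Parity bit: 1

1


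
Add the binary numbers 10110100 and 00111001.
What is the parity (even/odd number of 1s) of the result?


10110100 = 180
00111001 = 57
Sum = 237 = 11101101
1s count = 6

even parity (6 ones in 11101101)


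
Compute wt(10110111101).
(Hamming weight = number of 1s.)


Counting 1s in 10110111101

8


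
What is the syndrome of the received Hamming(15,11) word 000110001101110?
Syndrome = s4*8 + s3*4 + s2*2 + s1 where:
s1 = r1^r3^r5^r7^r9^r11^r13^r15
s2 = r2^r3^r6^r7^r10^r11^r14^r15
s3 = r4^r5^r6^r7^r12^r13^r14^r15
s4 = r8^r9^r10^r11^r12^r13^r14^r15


s1=1, s2=0, s3=1, s4=1

Syndrome = 13 (error at position 13)


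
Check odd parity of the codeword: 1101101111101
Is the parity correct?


Number of 1s: 10

No, parity error (10 ones)
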